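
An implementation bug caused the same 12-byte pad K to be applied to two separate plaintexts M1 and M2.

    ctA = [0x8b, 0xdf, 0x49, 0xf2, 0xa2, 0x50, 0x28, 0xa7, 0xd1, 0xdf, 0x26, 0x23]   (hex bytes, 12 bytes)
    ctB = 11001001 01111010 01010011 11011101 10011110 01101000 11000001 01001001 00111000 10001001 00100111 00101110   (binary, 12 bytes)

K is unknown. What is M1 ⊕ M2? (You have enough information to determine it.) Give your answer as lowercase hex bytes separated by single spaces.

42 a5 1a 2f 3c 38 e9 ee e9 56 01 0d

ctA ⊕ ctB = (M1 ⊕ K) ⊕ (M2 ⊕ K) = M1 ⊕ M2 — the shared key cancels under XOR.
8b XOR c9 = 42
df XOR 7a = a5
49 XOR 53 = 1a
f2 XOR dd = 2f
a2 XOR 9e = 3c
50 XOR 68 = 38
28 XOR c1 = e9
a7 XOR 49 = ee
d1 XOR 38 = e9
df XOR 89 = 56
26 XOR 27 = 01
23 XOR 2e = 0d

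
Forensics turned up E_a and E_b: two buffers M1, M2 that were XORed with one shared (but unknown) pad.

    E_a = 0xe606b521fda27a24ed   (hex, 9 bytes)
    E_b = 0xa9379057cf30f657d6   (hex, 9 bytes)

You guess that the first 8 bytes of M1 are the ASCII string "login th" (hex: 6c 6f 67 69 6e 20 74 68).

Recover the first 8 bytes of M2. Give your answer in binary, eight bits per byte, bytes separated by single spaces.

00100011 01011110 01000010 00011111 01011100 10110010 11111000 00011011

First, E_a ⊕ E_b = (M1 ⊕ K) ⊕ (M2 ⊕ K) = M1 ⊕ M2, so the key drops out. Then M2 = (M1 ⊕ M2) ⊕ M1 over the first 8 bytes.
byte 0: (e6 ⊕ a9) ⊕ 6c = 4f ⊕ 6c = 23
byte 1: (06 ⊕ 37) ⊕ 6f = 31 ⊕ 6f = 5e
byte 2: (b5 ⊕ 90) ⊕ 67 = 25 ⊕ 67 = 42
byte 3: (21 ⊕ 57) ⊕ 69 = 76 ⊕ 69 = 1f
byte 4: (fd ⊕ cf) ⊕ 6e = 32 ⊕ 6e = 5c
byte 5: (a2 ⊕ 30) ⊕ 20 = 92 ⊕ 20 = b2
byte 6: (7a ⊕ f6) ⊕ 74 = 8c ⊕ 74 = f8
byte 7: (24 ⊕ 57) ⊕ 68 = 73 ⊕ 68 = 1b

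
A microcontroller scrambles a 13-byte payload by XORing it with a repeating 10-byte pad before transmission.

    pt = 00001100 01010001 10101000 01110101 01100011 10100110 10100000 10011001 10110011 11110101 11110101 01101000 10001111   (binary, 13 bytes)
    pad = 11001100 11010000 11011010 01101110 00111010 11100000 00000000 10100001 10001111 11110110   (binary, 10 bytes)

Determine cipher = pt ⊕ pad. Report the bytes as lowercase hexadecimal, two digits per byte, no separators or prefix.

The 10-byte key repeats, so the effective keystream is cc d0 da 6e 3a e0 00 a1 8f f6 cc d0 da.
byte 0:  12 XOR 204 = 192
byte 1:  81 XOR 208 = 129
byte 2: 168 XOR 218 = 114
byte 3: 117 XOR 110 =  27
byte 4:  99 XOR  58 =  89
byte 5: 166 XOR 224 =  70
byte 6: 160 XOR   0 = 160
byte 7: 153 XOR 161 =  56
byte 8: 179 XOR 143 =  60
byte 9: 245 XOR 246 =   3
byte 10: 245 XOR 204 =  57
byte 11: 104 XOR 208 = 184
byte 12: 143 XOR 218 =  85

c081721b5946a0383c0339b855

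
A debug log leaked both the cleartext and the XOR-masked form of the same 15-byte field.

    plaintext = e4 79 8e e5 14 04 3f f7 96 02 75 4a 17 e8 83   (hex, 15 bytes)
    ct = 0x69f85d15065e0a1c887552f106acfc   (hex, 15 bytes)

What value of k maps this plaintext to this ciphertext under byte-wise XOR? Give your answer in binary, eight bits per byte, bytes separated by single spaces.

10001101 10000001 11010011 11110000 00010010 01011010 00110101 11101011 00011110 01110111 00100111 10111011 00010001 01000100 01111111

Since ct = plaintext ⊕ k, XORing both sides with plaintext gives k = plaintext ⊕ ct.
e4 XOR 69 = 8d
79 XOR f8 = 81
8e XOR 5d = d3
e5 XOR 15 = f0
14 XOR 06 = 12
04 XOR 5e = 5a
3f XOR 0a = 35
f7 XOR 1c = eb
96 XOR 88 = 1e
02 XOR 75 = 77
75 XOR 52 = 27
4a XOR f1 = bb
17 XOR 06 = 11
e8 XOR ac = 44
83 XOR fc = 7f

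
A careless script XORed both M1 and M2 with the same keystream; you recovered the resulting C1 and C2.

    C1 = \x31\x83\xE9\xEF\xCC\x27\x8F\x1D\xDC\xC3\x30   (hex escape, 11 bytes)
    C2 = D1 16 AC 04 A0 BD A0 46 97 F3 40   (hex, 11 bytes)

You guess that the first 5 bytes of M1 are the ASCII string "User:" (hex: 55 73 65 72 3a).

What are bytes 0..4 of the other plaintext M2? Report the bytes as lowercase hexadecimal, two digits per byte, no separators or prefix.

b5e6209956

First, C1 ⊕ C2 = (M1 ⊕ K) ⊕ (M2 ⊕ K) = M1 ⊕ M2, so the key drops out. Then M2 = (M1 ⊕ M2) ⊕ M1 over the first 5 bytes.
byte 0: (31 xor d1) xor 55 = e0 xor 55 = b5
byte 1: (83 xor 16) xor 73 = 95 xor 73 = e6
byte 2: (e9 xor ac) xor 65 = 45 xor 65 = 20
byte 3: (ef xor 04) xor 72 = eb xor 72 = 99
byte 4: (cc xor a0) xor 3a = 6c xor 3a = 56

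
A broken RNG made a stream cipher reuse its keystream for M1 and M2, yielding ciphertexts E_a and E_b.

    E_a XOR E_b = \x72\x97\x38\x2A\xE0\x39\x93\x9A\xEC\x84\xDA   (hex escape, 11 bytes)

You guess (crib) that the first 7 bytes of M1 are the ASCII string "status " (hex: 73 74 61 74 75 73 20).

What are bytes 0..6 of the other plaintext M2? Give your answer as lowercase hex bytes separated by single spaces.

01 e3 59 5e 95 4a b3

Since E_a ⊕ E_b = M1 ⊕ M2, XORing with the guessed M1 bytes yields the corresponding M2 bytes: M2 = (E_a ⊕ E_b) ⊕ M1.
byte 0: 72 ⊕ 73 = 01
byte 1: 97 ⊕ 74 = e3
byte 2: 38 ⊕ 61 = 59
byte 3: 2a ⊕ 74 = 5e
byte 4: e0 ⊕ 75 = 95
byte 5: 39 ⊕ 73 = 4a
byte 6: 93 ⊕ 20 = b3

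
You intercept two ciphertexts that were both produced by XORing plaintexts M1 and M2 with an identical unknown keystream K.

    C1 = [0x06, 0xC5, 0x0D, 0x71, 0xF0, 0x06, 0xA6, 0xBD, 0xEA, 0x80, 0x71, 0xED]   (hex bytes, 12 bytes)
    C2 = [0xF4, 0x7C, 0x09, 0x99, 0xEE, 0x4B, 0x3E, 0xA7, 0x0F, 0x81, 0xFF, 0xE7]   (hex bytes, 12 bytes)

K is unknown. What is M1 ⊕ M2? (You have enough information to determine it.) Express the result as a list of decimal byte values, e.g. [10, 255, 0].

[242, 185, 4, 232, 30, 77, 152, 26, 229, 1, 142, 10]

C1 ⊕ C2 = (M1 ⊕ K) ⊕ (M2 ⊕ K) = M1 ⊕ M2 — the shared key cancels under XOR.
  6 ⊕ 244 = 242
197 ⊕ 124 = 185
 13 ⊕   9 =   4
113 ⊕ 153 = 232
240 ⊕ 238 =  30
  6 ⊕  75 =  77
166 ⊕  62 = 152
189 ⊕ 167 =  26
234 ⊕  15 = 229
128 ⊕ 129 =   1
113 ⊕ 255 = 142
237 ⊕ 231 =  10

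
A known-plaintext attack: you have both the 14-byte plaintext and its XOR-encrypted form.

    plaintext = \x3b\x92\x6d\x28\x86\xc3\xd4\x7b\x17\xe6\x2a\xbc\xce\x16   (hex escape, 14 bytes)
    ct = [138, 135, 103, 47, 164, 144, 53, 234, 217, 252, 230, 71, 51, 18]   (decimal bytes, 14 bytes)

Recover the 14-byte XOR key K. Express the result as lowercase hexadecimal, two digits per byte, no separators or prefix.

Since ct = plaintext ⊕ K, XORing both sides with plaintext gives K = plaintext ⊕ ct.
3b xor 8a = b1
92 xor 87 = 15
6d xor 67 = 0a
28 xor 2f = 07
86 xor a4 = 22
c3 xor 90 = 53
d4 xor 35 = e1
7b xor ea = 91
17 xor d9 = ce
e6 xor fc = 1a
2a xor e6 = cc
bc xor 47 = fb
ce xor 33 = fd
16 xor 12 = 04

b1150a072253e191ce1accfbfd04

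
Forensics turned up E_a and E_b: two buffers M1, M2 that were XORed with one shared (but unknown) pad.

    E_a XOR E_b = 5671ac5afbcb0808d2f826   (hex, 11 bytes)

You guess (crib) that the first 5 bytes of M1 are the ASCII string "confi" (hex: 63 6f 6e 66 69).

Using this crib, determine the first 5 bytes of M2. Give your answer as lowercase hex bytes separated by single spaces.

Since E_a ⊕ E_b = M1 ⊕ M2, XORing with the guessed M1 bytes yields the corresponding M2 bytes: M2 = (E_a ⊕ E_b) ⊕ M1.
56 ^ 63 = 35
71 ^ 6f = 1e
ac ^ 6e = c2
5a ^ 66 = 3c
fb ^ 69 = 92

35 1e c2 3c 92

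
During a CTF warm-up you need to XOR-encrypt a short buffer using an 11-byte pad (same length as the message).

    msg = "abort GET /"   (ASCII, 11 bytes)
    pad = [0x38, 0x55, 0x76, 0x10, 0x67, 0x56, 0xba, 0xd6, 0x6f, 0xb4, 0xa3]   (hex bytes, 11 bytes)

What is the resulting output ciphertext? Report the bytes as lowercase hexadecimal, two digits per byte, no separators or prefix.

593719621376fd933b948c

61 ^ 38 = 59
62 ^ 55 = 37
6f ^ 76 = 19
72 ^ 10 = 62
74 ^ 67 = 13
20 ^ 56 = 76
47 ^ ba = fd
45 ^ d6 = 93
54 ^ 6f = 3b
20 ^ b4 = 94
2f ^ a3 = 8c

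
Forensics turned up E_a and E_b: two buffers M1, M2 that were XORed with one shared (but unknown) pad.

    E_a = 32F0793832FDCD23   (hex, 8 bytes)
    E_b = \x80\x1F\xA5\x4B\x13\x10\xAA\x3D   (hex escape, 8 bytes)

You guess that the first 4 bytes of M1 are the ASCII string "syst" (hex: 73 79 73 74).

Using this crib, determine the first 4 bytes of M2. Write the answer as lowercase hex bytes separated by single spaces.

c1 96 af 07

First, E_a ⊕ E_b = (M1 ⊕ K) ⊕ (M2 ⊕ K) = M1 ⊕ M2, so the key drops out. Then M2 = (M1 ⊕ M2) ⊕ M1 over the first 4 bytes.
byte 0: (32 ^ 80) ^ 73 = b2 ^ 73 = c1
byte 1: (f0 ^ 1f) ^ 79 = ef ^ 79 = 96
byte 2: (79 ^ a5) ^ 73 = dc ^ 73 = af
byte 3: (38 ^ 4b) ^ 74 = 73 ^ 74 = 07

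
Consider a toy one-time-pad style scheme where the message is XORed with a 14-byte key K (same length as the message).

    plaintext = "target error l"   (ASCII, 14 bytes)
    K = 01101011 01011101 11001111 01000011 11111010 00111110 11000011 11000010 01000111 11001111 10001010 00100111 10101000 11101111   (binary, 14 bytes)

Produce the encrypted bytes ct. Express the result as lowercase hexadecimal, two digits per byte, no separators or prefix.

1f3cbd249f4ae3a735bde5558883

74 xor 6b = 1f
61 xor 5d = 3c
72 xor cf = bd
67 xor 43 = 24
65 xor fa = 9f
74 xor 3e = 4a
20 xor c3 = e3
65 xor c2 = a7
72 xor 47 = 35
72 xor cf = bd
6f xor 8a = e5
72 xor 27 = 55
20 xor a8 = 88
6c xor ef = 83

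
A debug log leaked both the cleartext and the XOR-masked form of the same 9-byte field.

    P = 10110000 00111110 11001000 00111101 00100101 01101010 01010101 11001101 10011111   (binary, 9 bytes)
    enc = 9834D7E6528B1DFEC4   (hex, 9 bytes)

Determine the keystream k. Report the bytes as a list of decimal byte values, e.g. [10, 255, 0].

[40, 10, 31, 219, 119, 225, 72, 51, 91]

Since enc = P ⊕ k, XORing both sides with P gives k = P ⊕ enc.
10110000 ^ 10011000 = 00101000
00111110 ^ 00110100 = 00001010
11001000 ^ 11010111 = 00011111
00111101 ^ 11100110 = 11011011
00100101 ^ 01010010 = 01110111
01101010 ^ 10001011 = 11100001
01010101 ^ 00011101 = 01001000
11001101 ^ 11111110 = 00110011
10011111 ^ 11000100 = 01011011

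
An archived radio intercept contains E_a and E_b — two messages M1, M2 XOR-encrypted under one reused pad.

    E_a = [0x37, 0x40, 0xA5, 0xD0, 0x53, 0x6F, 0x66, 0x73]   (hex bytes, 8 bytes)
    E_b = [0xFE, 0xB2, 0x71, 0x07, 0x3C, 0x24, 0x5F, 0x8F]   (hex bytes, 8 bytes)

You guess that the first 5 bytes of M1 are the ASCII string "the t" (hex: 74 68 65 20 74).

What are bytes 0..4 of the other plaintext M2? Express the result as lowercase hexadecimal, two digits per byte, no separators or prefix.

First, E_a ⊕ E_b = (M1 ⊕ K) ⊕ (M2 ⊕ K) = M1 ⊕ M2, so the key drops out. Then M2 = (M1 ⊕ M2) ⊕ M1 over the first 5 bytes.
byte 0: (37 ⊕ fe) ⊕ 74 = c9 ⊕ 74 = bd
byte 1: (40 ⊕ b2) ⊕ 68 = f2 ⊕ 68 = 9a
byte 2: (a5 ⊕ 71) ⊕ 65 = d4 ⊕ 65 = b1
byte 3: (d0 ⊕ 07) ⊕ 20 = d7 ⊕ 20 = f7
byte 4: (53 ⊕ 3c) ⊕ 74 = 6f ⊕ 74 = 1b

bd9ab1f71b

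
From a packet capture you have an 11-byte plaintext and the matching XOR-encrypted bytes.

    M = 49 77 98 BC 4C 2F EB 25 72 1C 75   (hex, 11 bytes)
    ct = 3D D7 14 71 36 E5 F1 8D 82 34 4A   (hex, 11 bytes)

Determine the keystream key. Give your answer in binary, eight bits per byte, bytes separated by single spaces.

01110100 10100000 10001100 11001101 01111010 11001010 00011010 10101000 11110000 00101000 00111111

Since ct = M ⊕ key, XORing both sides with M gives key = M ⊕ ct.
byte 0: 49 ^ 3d = 74
byte 1: 77 ^ d7 = a0
byte 2: 98 ^ 14 = 8c
byte 3: bc ^ 71 = cd
byte 4: 4c ^ 36 = 7a
byte 5: 2f ^ e5 = ca
byte 6: eb ^ f1 = 1a
byte 7: 25 ^ 8d = a8
byte 8: 72 ^ 82 = f0
byte 9: 1c ^ 34 = 28
byte 10: 75 ^ 4a = 3f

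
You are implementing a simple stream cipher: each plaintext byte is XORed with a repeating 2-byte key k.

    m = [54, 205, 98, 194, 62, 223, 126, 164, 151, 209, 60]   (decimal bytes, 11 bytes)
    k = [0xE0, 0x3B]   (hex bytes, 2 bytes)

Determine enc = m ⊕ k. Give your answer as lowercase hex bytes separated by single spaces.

d6 f6 82 f9 de e4 9e 9f 77 ea dc

The 2-byte key repeats, so the effective keystream is e0 3b e0 3b e0 3b e0 3b e0 3b e0.
byte 0: 00110110 xor 11100000 = 11010110
byte 1: 11001101 xor 00111011 = 11110110
byte 2: 01100010 xor 11100000 = 10000010
byte 3: 11000010 xor 00111011 = 11111001
byte 4: 00111110 xor 11100000 = 11011110
byte 5: 11011111 xor 00111011 = 11100100
byte 6: 01111110 xor 11100000 = 10011110
byte 7: 10100100 xor 00111011 = 10011111
byte 8: 10010111 xor 11100000 = 01110111
byte 9: 11010001 xor 00111011 = 11101010
byte 10: 00111100 xor 11100000 = 11011100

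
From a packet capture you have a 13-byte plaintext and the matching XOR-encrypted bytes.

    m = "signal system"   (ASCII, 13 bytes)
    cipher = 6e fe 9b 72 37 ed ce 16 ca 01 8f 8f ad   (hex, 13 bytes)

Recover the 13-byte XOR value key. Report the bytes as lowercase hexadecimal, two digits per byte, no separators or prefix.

Since cipher = m ⊕ key, XORing both sides with m gives key = m ⊕ cipher.
115 XOR 110 =  29
105 XOR 254 = 151
103 XOR 155 = 252
110 XOR 114 =  28
 97 XOR  55 =  86
108 XOR 237 = 129
 32 XOR 206 = 238
115 XOR  22 = 101
121 XOR 202 = 179
115 XOR   1 = 114
116 XOR 143 = 251
101 XOR 143 = 234
109 XOR 173 = 192

1d97fc1c5681ee65b372fbeac0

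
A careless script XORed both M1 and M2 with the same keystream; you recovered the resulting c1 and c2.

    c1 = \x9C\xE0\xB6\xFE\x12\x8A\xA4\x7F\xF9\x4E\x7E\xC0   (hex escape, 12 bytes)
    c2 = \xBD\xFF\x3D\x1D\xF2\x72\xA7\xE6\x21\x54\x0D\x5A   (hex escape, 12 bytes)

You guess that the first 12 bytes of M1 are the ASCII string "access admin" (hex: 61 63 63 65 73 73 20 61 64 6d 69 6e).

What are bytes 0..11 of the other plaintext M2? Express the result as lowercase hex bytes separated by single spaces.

First, c1 ⊕ c2 = (M1 ⊕ K) ⊕ (M2 ⊕ K) = M1 ⊕ M2, so the key drops out. Then M2 = (M1 ⊕ M2) ⊕ M1 over the first 12 bytes.
byte 0: (9c ⊕ bd) ⊕ 61 = 21 ⊕ 61 = 40
byte 1: (e0 ⊕ ff) ⊕ 63 = 1f ⊕ 63 = 7c
byte 2: (b6 ⊕ 3d) ⊕ 63 = 8b ⊕ 63 = e8
byte 3: (fe ⊕ 1d) ⊕ 65 = e3 ⊕ 65 = 86
byte 4: (12 ⊕ f2) ⊕ 73 = e0 ⊕ 73 = 93
byte 5: (8a ⊕ 72) ⊕ 73 = f8 ⊕ 73 = 8b
byte 6: (a4 ⊕ a7) ⊕ 20 = 03 ⊕ 20 = 23
byte 7: (7f ⊕ e6) ⊕ 61 = 99 ⊕ 61 = f8
byte 8: (f9 ⊕ 21) ⊕ 64 = d8 ⊕ 64 = bc
byte 9: (4e ⊕ 54) ⊕ 6d = 1a ⊕ 6d = 77
byte 10: (7e ⊕ 0d) ⊕ 69 = 73 ⊕ 69 = 1a
byte 11: (c0 ⊕ 5a) ⊕ 6e = 9a ⊕ 6e = f4

40 7c e8 86 93 8b 23 f8 bc 77 1a f4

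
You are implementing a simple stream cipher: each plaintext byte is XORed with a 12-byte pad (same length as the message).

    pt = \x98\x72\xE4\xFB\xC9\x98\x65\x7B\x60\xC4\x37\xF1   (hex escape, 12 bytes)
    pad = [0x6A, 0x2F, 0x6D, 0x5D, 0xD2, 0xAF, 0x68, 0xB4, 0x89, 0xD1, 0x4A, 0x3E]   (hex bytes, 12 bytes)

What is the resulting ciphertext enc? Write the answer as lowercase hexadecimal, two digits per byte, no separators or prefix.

f25d89a61b370dcfe9157dcf

152 ^ 106 = 242
114 ^  47 =  93
228 ^ 109 = 137
251 ^  93 = 166
201 ^ 210 =  27
152 ^ 175 =  55
101 ^ 104 =  13
123 ^ 180 = 207
 96 ^ 137 = 233
196 ^ 209 =  21
 55 ^  74 = 125
241 ^  62 = 207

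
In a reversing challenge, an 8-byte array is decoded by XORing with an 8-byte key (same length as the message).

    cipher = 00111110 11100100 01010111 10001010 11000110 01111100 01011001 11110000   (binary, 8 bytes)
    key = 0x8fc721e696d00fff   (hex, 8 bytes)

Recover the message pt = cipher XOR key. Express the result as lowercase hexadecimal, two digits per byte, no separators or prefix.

3e XOR 8f = b1
e4 XOR c7 = 23
57 XOR 21 = 76
8a XOR e6 = 6c
c6 XOR 96 = 50
7c XOR d0 = ac
59 XOR 0f = 56
f0 XOR ff = 0f

b123766c50ac560f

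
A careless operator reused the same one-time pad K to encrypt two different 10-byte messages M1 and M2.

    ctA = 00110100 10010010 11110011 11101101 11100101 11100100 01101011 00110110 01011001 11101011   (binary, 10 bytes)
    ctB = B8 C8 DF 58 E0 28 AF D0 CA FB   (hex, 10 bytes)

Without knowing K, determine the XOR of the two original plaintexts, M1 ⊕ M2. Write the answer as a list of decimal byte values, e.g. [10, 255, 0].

[140, 90, 44, 181, 5, 204, 196, 230, 147, 16]

ctA ⊕ ctB = (M1 ⊕ K) ⊕ (M2 ⊕ K) = M1 ⊕ M2 — the shared key cancels under XOR.
34 XOR b8 = 8c
92 XOR c8 = 5a
f3 XOR df = 2c
ed XOR 58 = b5
e5 XOR e0 = 05
e4 XOR 28 = cc
6b XOR af = c4
36 XOR d0 = e6
59 XOR ca = 93
eb XOR fb = 10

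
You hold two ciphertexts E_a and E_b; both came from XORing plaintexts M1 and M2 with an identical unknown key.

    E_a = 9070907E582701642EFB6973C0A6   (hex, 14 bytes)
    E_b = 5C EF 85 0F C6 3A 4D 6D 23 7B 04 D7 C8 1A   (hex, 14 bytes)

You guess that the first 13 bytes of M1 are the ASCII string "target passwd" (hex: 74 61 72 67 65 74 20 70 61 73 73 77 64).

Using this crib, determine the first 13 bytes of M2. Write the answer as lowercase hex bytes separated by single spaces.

b8 fe 67 16 fb 69 6c 79 6c f3 1e d3 6c

First, E_a ⊕ E_b = (M1 ⊕ K) ⊕ (M2 ⊕ K) = M1 ⊕ M2, so the key drops out. Then M2 = (M1 ⊕ M2) ⊕ M1 over the first 13 bytes.
byte 0: (90 XOR 5c) XOR 74 = cc XOR 74 = b8
byte 1: (70 XOR ef) XOR 61 = 9f XOR 61 = fe
byte 2: (90 XOR 85) XOR 72 = 15 XOR 72 = 67
byte 3: (7e XOR 0f) XOR 67 = 71 XOR 67 = 16
byte 4: (58 XOR c6) XOR 65 = 9e XOR 65 = fb
byte 5: (27 XOR 3a) XOR 74 = 1d XOR 74 = 69
byte 6: (01 XOR 4d) XOR 20 = 4c XOR 20 = 6c
byte 7: (64 XOR 6d) XOR 70 = 09 XOR 70 = 79
byte 8: (2e XOR 23) XOR 61 = 0d XOR 61 = 6c
byte 9: (fb XOR 7b) XOR 73 = 80 XOR 73 = f3
byte 10: (69 XOR 04) XOR 73 = 6d XOR 73 = 1e
byte 11: (73 XOR d7) XOR 77 = a4 XOR 77 = d3
byte 12: (c0 XOR c8) XOR 64 = 08 XOR 64 = 6c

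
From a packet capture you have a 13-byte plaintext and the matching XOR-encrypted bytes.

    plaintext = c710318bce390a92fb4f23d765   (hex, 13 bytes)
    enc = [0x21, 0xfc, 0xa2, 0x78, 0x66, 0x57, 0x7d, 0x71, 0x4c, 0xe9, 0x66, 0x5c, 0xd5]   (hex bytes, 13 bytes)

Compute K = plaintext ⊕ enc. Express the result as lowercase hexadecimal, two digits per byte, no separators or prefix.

e6ec93f3a86e77e3b7a6458bb0

Since enc = plaintext ⊕ K, XORing both sides with plaintext gives K = plaintext ⊕ enc.
c7 XOR 21 = e6
10 XOR fc = ec
31 XOR a2 = 93
8b XOR 78 = f3
ce XOR 66 = a8
39 XOR 57 = 6e
0a XOR 7d = 77
92 XOR 71 = e3
fb XOR 4c = b7
4f XOR e9 = a6
23 XOR 66 = 45
d7 XOR 5c = 8b
65 XOR d5 = b0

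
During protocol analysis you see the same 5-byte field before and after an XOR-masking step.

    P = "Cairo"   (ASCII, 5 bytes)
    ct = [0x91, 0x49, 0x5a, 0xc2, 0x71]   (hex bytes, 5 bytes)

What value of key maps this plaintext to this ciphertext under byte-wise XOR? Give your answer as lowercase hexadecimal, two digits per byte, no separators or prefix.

d22833b01e

Since ct = P ⊕ key, XORing both sides with P gives key = P ⊕ ct.
43 ^ 91 = d2
61 ^ 49 = 28
69 ^ 5a = 33
72 ^ c2 = b0
6f ^ 71 = 1e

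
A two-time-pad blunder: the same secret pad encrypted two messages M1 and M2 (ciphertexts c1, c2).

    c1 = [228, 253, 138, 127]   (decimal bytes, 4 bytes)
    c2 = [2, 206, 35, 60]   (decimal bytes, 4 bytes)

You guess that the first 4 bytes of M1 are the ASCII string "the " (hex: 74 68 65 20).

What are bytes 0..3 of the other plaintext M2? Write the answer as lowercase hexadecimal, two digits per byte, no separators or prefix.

925bcc63

First, c1 ⊕ c2 = (M1 ⊕ K) ⊕ (M2 ⊕ K) = M1 ⊕ M2, so the key drops out. Then M2 = (M1 ⊕ M2) ⊕ M1 over the first 4 bytes.
byte 0: (e4 xor 02) xor 74 = e6 xor 74 = 92
byte 1: (fd xor ce) xor 68 = 33 xor 68 = 5b
byte 2: (8a xor 23) xor 65 = a9 xor 65 = cc
byte 3: (7f xor 3c) xor 20 = 43 xor 20 = 63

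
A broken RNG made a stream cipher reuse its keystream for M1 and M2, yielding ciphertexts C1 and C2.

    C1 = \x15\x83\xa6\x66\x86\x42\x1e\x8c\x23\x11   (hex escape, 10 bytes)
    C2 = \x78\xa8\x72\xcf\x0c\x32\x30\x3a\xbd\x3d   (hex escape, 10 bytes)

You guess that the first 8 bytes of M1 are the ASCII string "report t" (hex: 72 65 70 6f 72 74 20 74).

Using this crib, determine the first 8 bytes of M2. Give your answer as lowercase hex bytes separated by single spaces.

1f 4e a4 c6 f8 04 0e c2

First, C1 ⊕ C2 = (M1 ⊕ K) ⊕ (M2 ⊕ K) = M1 ⊕ M2, so the key drops out. Then M2 = (M1 ⊕ M2) ⊕ M1 over the first 8 bytes.
byte 0: (15 XOR 78) XOR 72 = 6d XOR 72 = 1f
byte 1: (83 XOR a8) XOR 65 = 2b XOR 65 = 4e
byte 2: (a6 XOR 72) XOR 70 = d4 XOR 70 = a4
byte 3: (66 XOR cf) XOR 6f = a9 XOR 6f = c6
byte 4: (86 XOR 0c) XOR 72 = 8a XOR 72 = f8
byte 5: (42 XOR 32) XOR 74 = 70 XOR 74 = 04
byte 6: (1e XOR 30) XOR 20 = 2e XOR 20 = 0e
byte 7: (8c XOR 3a) XOR 74 = b6 XOR 74 = c2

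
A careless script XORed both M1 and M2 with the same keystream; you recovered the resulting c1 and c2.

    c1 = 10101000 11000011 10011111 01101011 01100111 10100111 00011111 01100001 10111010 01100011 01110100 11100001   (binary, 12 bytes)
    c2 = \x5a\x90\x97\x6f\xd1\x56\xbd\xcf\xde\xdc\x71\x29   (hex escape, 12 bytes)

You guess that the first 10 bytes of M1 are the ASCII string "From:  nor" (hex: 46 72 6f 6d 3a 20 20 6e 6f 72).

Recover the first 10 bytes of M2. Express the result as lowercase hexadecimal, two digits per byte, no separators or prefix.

b42167698cd182c00bcd

First, c1 ⊕ c2 = (M1 ⊕ K) ⊕ (M2 ⊕ K) = M1 ⊕ M2, so the key drops out. Then M2 = (M1 ⊕ M2) ⊕ M1 over the first 10 bytes.
byte 0: (a8 xor 5a) xor 46 = f2 xor 46 = b4
byte 1: (c3 xor 90) xor 72 = 53 xor 72 = 21
byte 2: (9f xor 97) xor 6f = 08 xor 6f = 67
byte 3: (6b xor 6f) xor 6d = 04 xor 6d = 69
byte 4: (67 xor d1) xor 3a = b6 xor 3a = 8c
byte 5: (a7 xor 56) xor 20 = f1 xor 20 = d1
byte 6: (1f xor bd) xor 20 = a2 xor 20 = 82
byte 7: (61 xor cf) xor 6e = ae xor 6e = c0
byte 8: (ba xor de) xor 6f = 64 xor 6f = 0b
byte 9: (63 xor dc) xor 72 = bf xor 72 = cd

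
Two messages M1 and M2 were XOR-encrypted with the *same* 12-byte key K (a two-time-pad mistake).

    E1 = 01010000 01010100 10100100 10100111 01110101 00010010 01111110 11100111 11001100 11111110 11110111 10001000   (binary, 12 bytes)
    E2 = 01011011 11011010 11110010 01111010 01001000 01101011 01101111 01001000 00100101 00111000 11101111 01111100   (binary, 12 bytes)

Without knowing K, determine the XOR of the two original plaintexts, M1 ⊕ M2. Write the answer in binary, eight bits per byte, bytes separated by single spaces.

00001011 10001110 01010110 11011101 00111101 01111001 00010001 10101111 11101001 11000110 00011000 11110100

E1 ⊕ E2 = (M1 ⊕ K) ⊕ (M2 ⊕ K) = M1 ⊕ M2 — the shared key cancels under XOR.
byte 0:  80 XOR  91 =  11
byte 1:  84 XOR 218 = 142
byte 2: 164 XOR 242 =  86
byte 3: 167 XOR 122 = 221
byte 4: 117 XOR  72 =  61
byte 5:  18 XOR 107 = 121
byte 6: 126 XOR 111 =  17
byte 7: 231 XOR  72 = 175
byte 8: 204 XOR  37 = 233
byte 9: 254 XOR  56 = 198
byte 10: 247 XOR 239 =  24
byte 11: 136 XOR 124 = 244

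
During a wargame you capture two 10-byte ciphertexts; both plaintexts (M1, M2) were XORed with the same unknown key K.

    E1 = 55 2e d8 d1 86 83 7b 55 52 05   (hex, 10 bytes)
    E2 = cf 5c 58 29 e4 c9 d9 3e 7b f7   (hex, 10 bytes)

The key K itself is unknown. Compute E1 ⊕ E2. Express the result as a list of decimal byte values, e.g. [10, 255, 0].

E1 ⊕ E2 = (M1 ⊕ K) ⊕ (M2 ⊕ K) = M1 ⊕ M2 — the shared key cancels under XOR.
 85 ^ 207 = 154
 46 ^  92 = 114
216 ^  88 = 128
209 ^  41 = 248
134 ^ 228 =  98
131 ^ 201 =  74
123 ^ 217 = 162
 85 ^  62 = 107
 82 ^ 123 =  41
  5 ^ 247 = 242

[154, 114, 128, 248, 98, 74, 162, 107, 41, 242]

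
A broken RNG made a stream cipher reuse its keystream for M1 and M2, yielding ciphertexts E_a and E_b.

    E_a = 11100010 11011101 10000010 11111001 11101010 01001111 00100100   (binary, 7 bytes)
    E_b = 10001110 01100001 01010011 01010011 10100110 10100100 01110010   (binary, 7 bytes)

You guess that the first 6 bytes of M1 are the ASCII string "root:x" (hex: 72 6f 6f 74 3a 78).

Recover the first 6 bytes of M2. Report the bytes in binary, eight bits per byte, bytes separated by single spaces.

00011110 11010011 10111110 11011110 01110110 10010011

First, E_a ⊕ E_b = (M1 ⊕ K) ⊕ (M2 ⊕ K) = M1 ⊕ M2, so the key drops out. Then M2 = (M1 ⊕ M2) ⊕ M1 over the first 6 bytes.
byte 0: (e2 ^ 8e) ^ 72 = 6c ^ 72 = 1e
byte 1: (dd ^ 61) ^ 6f = bc ^ 6f = d3
byte 2: (82 ^ 53) ^ 6f = d1 ^ 6f = be
byte 3: (f9 ^ 53) ^ 74 = aa ^ 74 = de
byte 4: (ea ^ a6) ^ 3a = 4c ^ 3a = 76
byte 5: (4f ^ a4) ^ 78 = eb ^ 78 = 93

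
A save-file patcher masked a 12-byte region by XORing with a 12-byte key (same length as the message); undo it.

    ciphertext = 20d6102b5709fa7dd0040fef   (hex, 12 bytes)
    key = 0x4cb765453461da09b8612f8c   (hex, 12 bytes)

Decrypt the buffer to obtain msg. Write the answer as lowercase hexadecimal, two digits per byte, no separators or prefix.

6c61756e6368207468652063

XOR is its own inverse, so applying the key byte-wise gives the result directly.
byte 0:  32 xor  76 = 108
byte 1: 214 xor 183 =  97
byte 2:  16 xor 101 = 117
byte 3:  43 xor  69 = 110
byte 4:  87 xor  52 =  99
byte 5:   9 xor  97 = 104
byte 6: 250 xor 218 =  32
byte 7: 125 xor   9 = 116
byte 8: 208 xor 184 = 104
byte 9:   4 xor  97 = 101
byte 10:  15 xor  47 =  32
byte 11: 239 xor 140 =  99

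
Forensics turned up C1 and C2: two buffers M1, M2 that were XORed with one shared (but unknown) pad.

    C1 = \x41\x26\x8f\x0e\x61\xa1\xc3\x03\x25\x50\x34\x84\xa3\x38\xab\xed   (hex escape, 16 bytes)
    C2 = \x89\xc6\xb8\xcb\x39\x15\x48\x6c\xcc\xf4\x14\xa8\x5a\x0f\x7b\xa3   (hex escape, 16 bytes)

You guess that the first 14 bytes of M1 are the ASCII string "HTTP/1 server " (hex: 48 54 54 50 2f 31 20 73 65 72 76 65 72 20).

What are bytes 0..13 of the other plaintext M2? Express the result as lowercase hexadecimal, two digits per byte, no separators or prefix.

First, C1 ⊕ C2 = (M1 ⊕ K) ⊕ (M2 ⊕ K) = M1 ⊕ M2, so the key drops out. Then M2 = (M1 ⊕ M2) ⊕ M1 over the first 14 bytes.
byte 0: (41 ^ 89) ^ 48 = c8 ^ 48 = 80
byte 1: (26 ^ c6) ^ 54 = e0 ^ 54 = b4
byte 2: (8f ^ b8) ^ 54 = 37 ^ 54 = 63
byte 3: (0e ^ cb) ^ 50 = c5 ^ 50 = 95
byte 4: (61 ^ 39) ^ 2f = 58 ^ 2f = 77
byte 5: (a1 ^ 15) ^ 31 = b4 ^ 31 = 85
byte 6: (c3 ^ 48) ^ 20 = 8b ^ 20 = ab
byte 7: (03 ^ 6c) ^ 73 = 6f ^ 73 = 1c
byte 8: (25 ^ cc) ^ 65 = e9 ^ 65 = 8c
byte 9: (50 ^ f4) ^ 72 = a4 ^ 72 = d6
byte 10: (34 ^ 14) ^ 76 = 20 ^ 76 = 56
byte 11: (84 ^ a8) ^ 65 = 2c ^ 65 = 49
byte 12: (a3 ^ 5a) ^ 72 = f9 ^ 72 = 8b
byte 13: (38 ^ 0f) ^ 20 = 37 ^ 20 = 17

80b463957785ab1c8cd656498b17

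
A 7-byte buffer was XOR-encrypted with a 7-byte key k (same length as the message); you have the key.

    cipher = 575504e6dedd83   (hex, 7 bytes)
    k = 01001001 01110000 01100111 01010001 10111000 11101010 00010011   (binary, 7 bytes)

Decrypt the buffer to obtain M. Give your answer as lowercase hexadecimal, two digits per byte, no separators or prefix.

1e2563b7663790

XOR is its own inverse, so applying the key byte-wise gives the result directly.
byte 0: 57 xor 49 = 1e
byte 1: 55 xor 70 = 25
byte 2: 04 xor 67 = 63
byte 3: e6 xor 51 = b7
byte 4: de xor b8 = 66
byte 5: dd xor ea = 37
byte 6: 83 xor 13 = 90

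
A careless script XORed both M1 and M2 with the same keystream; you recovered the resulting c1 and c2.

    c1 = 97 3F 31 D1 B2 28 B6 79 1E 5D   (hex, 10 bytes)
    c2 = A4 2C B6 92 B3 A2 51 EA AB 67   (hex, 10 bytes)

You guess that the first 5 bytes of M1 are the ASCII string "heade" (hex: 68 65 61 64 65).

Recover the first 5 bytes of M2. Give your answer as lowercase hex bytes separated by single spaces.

First, c1 ⊕ c2 = (M1 ⊕ K) ⊕ (M2 ⊕ K) = M1 ⊕ M2, so the key drops out. Then M2 = (M1 ⊕ M2) ⊕ M1 over the first 5 bytes.
byte 0: (97 ^ a4) ^ 68 = 33 ^ 68 = 5b
byte 1: (3f ^ 2c) ^ 65 = 13 ^ 65 = 76
byte 2: (31 ^ b6) ^ 61 = 87 ^ 61 = e6
byte 3: (d1 ^ 92) ^ 64 = 43 ^ 64 = 27
byte 4: (b2 ^ b3) ^ 65 = 01 ^ 65 = 64

5b 76 e6 27 64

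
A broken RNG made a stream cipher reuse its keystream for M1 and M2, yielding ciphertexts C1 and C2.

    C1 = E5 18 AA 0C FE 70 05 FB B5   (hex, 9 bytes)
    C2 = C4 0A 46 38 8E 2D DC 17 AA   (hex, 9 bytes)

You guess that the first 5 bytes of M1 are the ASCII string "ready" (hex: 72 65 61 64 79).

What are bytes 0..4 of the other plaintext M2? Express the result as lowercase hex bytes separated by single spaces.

53 77 8d 50 09

First, C1 ⊕ C2 = (M1 ⊕ K) ⊕ (M2 ⊕ K) = M1 ⊕ M2, so the key drops out. Then M2 = (M1 ⊕ M2) ⊕ M1 over the first 5 bytes.
byte 0: (e5 XOR c4) XOR 72 = 21 XOR 72 = 53
byte 1: (18 XOR 0a) XOR 65 = 12 XOR 65 = 77
byte 2: (aa XOR 46) XOR 61 = ec XOR 61 = 8d
byte 3: (0c XOR 38) XOR 64 = 34 XOR 64 = 50
byte 4: (fe XOR 8e) XOR 79 = 70 XOR 79 = 09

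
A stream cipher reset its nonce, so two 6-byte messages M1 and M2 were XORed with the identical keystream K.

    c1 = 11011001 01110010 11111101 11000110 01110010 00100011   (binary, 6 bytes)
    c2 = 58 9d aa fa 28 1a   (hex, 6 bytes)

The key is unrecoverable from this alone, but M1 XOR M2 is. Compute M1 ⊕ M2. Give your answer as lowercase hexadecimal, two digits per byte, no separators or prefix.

c1 ⊕ c2 = (M1 ⊕ K) ⊕ (M2 ⊕ K) = M1 ⊕ M2 — the shared key cancels under XOR.
byte 0: d9 XOR 58 = 81
byte 1: 72 XOR 9d = ef
byte 2: fd XOR aa = 57
byte 3: c6 XOR fa = 3c
byte 4: 72 XOR 28 = 5a
byte 5: 23 XOR 1a = 39

81ef573c5a39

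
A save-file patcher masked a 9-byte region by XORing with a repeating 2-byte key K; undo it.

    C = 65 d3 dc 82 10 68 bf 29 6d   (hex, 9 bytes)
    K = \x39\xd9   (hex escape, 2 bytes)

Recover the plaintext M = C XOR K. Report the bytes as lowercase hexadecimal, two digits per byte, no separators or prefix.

The 2-byte key repeats, so the effective keystream is 39 d9 39 d9 39 d9 39 d9 39.
byte 0: 65 ^ 39 = 5c
byte 1: d3 ^ d9 = 0a
byte 2: dc ^ 39 = e5
byte 3: 82 ^ d9 = 5b
byte 4: 10 ^ 39 = 29
byte 5: 68 ^ d9 = b1
byte 6: bf ^ 39 = 86
byte 7: 29 ^ d9 = f0
byte 8: 6d ^ 39 = 54

5c0ae55b29b186f054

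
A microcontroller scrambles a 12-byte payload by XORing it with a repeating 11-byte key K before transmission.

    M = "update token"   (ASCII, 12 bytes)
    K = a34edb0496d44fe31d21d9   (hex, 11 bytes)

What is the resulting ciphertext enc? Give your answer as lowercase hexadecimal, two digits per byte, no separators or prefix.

The 11-byte key repeats, so the effective keystream is a3 4e db 04 96 d4 4f e3 1d 21 d9 a3.
byte 0: 01110101 xor 10100011 = 11010110
byte 1: 01110000 xor 01001110 = 00111110
byte 2: 01100100 xor 11011011 = 10111111
byte 3: 01100001 xor 00000100 = 01100101
byte 4: 01110100 xor 10010110 = 11100010
byte 5: 01100101 xor 11010100 = 10110001
byte 6: 00100000 xor 01001111 = 01101111
byte 7: 01110100 xor 11100011 = 10010111
byte 8: 01101111 xor 00011101 = 01110010
byte 9: 01101011 xor 00100001 = 01001010
byte 10: 01100101 xor 11011001 = 10111100
byte 11: 01101110 xor 10100011 = 11001101

d63ebf65e2b16f97724abccd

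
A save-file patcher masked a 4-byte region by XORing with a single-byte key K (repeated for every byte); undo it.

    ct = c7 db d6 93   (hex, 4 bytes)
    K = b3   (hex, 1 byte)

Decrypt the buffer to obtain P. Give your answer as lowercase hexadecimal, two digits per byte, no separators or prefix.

The 1-byte key repeats, so the effective keystream is b3 b3 b3 b3.
byte 0: c7 ^ b3 = 74
byte 1: db ^ b3 = 68
byte 2: d6 ^ b3 = 65
byte 3: 93 ^ b3 = 20

74686520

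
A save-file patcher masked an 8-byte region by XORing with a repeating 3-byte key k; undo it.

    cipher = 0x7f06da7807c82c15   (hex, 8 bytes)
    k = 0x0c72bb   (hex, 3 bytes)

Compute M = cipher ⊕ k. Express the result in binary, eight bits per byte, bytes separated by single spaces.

01110011 01110100 01100001 01110100 01110101 01110011 00100000 01100111

The 3-byte key repeats, so the effective keystream is 0c 72 bb 0c 72 bb 0c 72.
byte 0: 127 XOR  12 = 115
byte 1:   6 XOR 114 = 116
byte 2: 218 XOR 187 =  97
byte 3: 120 XOR  12 = 116
byte 4:   7 XOR 114 = 117
byte 5: 200 XOR 187 = 115
byte 6:  44 XOR  12 =  32
byte 7:  21 XOR 114 = 103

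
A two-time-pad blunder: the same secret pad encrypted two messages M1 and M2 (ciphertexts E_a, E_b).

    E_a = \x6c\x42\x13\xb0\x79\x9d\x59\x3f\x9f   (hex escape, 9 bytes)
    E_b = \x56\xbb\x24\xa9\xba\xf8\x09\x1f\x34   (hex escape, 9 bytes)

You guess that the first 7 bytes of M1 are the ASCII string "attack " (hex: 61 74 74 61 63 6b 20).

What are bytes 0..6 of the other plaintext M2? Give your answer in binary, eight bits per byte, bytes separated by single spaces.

First, E_a ⊕ E_b = (M1 ⊕ K) ⊕ (M2 ⊕ K) = M1 ⊕ M2, so the key drops out. Then M2 = (M1 ⊕ M2) ⊕ M1 over the first 7 bytes.
byte 0: (6c ⊕ 56) ⊕ 61 = 3a ⊕ 61 = 5b
byte 1: (42 ⊕ bb) ⊕ 74 = f9 ⊕ 74 = 8d
byte 2: (13 ⊕ 24) ⊕ 74 = 37 ⊕ 74 = 43
byte 3: (b0 ⊕ a9) ⊕ 61 = 19 ⊕ 61 = 78
byte 4: (79 ⊕ ba) ⊕ 63 = c3 ⊕ 63 = a0
byte 5: (9d ⊕ f8) ⊕ 6b = 65 ⊕ 6b = 0e
byte 6: (59 ⊕ 09) ⊕ 20 = 50 ⊕ 20 = 70

01011011 10001101 01000011 01111000 10100000 00001110 01110000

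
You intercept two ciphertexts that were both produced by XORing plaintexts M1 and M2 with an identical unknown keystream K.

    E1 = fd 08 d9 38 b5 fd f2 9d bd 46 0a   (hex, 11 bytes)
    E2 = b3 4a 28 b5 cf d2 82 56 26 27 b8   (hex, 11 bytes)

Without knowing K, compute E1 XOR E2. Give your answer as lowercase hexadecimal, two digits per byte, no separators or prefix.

E1 ⊕ E2 = (M1 ⊕ K) ⊕ (M2 ⊕ K) = M1 ⊕ M2 — the shared key cancels under XOR.
fd ⊕ b3 = 4e
08 ⊕ 4a = 42
d9 ⊕ 28 = f1
38 ⊕ b5 = 8d
b5 ⊕ cf = 7a
fd ⊕ d2 = 2f
f2 ⊕ 82 = 70
9d ⊕ 56 = cb
bd ⊕ 26 = 9b
46 ⊕ 27 = 61
0a ⊕ b8 = b2

4e42f18d7a2f70cb9b61b2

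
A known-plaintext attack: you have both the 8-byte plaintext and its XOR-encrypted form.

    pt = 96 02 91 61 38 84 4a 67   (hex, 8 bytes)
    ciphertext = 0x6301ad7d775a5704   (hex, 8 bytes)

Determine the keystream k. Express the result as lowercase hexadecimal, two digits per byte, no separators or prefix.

Since ciphertext = pt ⊕ k, XORing both sides with pt gives k = pt ⊕ ciphertext.
96 ⊕ 63 = f5
02 ⊕ 01 = 03
91 ⊕ ad = 3c
61 ⊕ 7d = 1c
38 ⊕ 77 = 4f
84 ⊕ 5a = de
4a ⊕ 57 = 1d
67 ⊕ 04 = 63

f5033c1c4fde1d63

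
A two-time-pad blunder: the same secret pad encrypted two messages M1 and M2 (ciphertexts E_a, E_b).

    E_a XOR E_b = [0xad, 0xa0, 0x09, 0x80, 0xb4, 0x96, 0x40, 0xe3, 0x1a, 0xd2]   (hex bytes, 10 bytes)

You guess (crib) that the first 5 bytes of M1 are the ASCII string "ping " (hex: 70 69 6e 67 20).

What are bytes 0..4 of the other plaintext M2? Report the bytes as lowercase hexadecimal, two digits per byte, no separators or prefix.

Since E_a ⊕ E_b = M1 ⊕ M2, XORing with the guessed M1 bytes yields the corresponding M2 bytes: M2 = (E_a ⊕ E_b) ⊕ M1.
ad XOR 70 = dd
a0 XOR 69 = c9
09 XOR 6e = 67
80 XOR 67 = e7
b4 XOR 20 = 94

ddc967e794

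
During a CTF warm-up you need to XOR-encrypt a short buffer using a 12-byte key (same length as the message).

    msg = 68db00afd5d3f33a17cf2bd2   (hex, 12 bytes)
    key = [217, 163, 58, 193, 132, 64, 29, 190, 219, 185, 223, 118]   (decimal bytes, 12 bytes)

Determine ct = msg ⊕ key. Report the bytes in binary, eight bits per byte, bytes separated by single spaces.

10110001 01111000 00111010 01101110 01010001 10010011 11101110 10000100 11001100 01110110 11110100 10100100

XOR is its own inverse, so applying the key byte-wise gives the result directly.
68 ^ d9 = b1
db ^ a3 = 78
00 ^ 3a = 3a
af ^ c1 = 6e
d5 ^ 84 = 51
d3 ^ 40 = 93
f3 ^ 1d = ee
3a ^ be = 84
17 ^ db = cc
cf ^ b9 = 76
2b ^ df = f4
d2 ^ 76 = a4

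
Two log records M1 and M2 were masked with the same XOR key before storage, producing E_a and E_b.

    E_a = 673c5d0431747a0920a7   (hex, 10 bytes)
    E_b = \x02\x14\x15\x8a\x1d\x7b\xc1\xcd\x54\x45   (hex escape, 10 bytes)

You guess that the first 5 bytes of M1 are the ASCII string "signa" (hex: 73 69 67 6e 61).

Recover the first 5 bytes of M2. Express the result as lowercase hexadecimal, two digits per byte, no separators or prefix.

First, E_a ⊕ E_b = (M1 ⊕ K) ⊕ (M2 ⊕ K) = M1 ⊕ M2, so the key drops out. Then M2 = (M1 ⊕ M2) ⊕ M1 over the first 5 bytes.
byte 0: (67 XOR 02) XOR 73 = 65 XOR 73 = 16
byte 1: (3c XOR 14) XOR 69 = 28 XOR 69 = 41
byte 2: (5d XOR 15) XOR 67 = 48 XOR 67 = 2f
byte 3: (04 XOR 8a) XOR 6e = 8e XOR 6e = e0
byte 4: (31 XOR 1d) XOR 61 = 2c XOR 61 = 4d

16412fe04d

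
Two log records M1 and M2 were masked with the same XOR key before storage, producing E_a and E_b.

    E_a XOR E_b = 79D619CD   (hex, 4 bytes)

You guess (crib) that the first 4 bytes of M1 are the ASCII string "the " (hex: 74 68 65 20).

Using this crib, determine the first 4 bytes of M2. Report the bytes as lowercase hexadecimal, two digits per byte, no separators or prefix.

0dbe7ced

Since E_a ⊕ E_b = M1 ⊕ M2, XORing with the guessed M1 bytes yields the corresponding M2 bytes: M2 = (E_a ⊕ E_b) ⊕ M1.
byte 0: 79 xor 74 = 0d
byte 1: d6 xor 68 = be
byte 2: 19 xor 65 = 7c
byte 3: cd xor 20 = ed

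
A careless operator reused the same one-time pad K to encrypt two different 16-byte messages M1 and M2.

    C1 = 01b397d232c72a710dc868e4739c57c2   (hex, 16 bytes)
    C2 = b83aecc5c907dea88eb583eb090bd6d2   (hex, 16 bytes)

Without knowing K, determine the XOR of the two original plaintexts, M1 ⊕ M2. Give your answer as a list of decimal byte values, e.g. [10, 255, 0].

C1 ⊕ C2 = (M1 ⊕ K) ⊕ (M2 ⊕ K) = M1 ⊕ M2 — the shared key cancels under XOR.
byte 0: 01 ^ b8 = b9
byte 1: b3 ^ 3a = 89
byte 2: 97 ^ ec = 7b
byte 3: d2 ^ c5 = 17
byte 4: 32 ^ c9 = fb
byte 5: c7 ^ 07 = c0
byte 6: 2a ^ de = f4
byte 7: 71 ^ a8 = d9
byte 8: 0d ^ 8e = 83
byte 9: c8 ^ b5 = 7d
byte 10: 68 ^ 83 = eb
byte 11: e4 ^ eb = 0f
byte 12: 73 ^ 09 = 7a
byte 13: 9c ^ 0b = 97
byte 14: 57 ^ d6 = 81
byte 15: c2 ^ d2 = 10

[185, 137, 123, 23, 251, 192, 244, 217, 131, 125, 235, 15, 122, 151, 129, 16]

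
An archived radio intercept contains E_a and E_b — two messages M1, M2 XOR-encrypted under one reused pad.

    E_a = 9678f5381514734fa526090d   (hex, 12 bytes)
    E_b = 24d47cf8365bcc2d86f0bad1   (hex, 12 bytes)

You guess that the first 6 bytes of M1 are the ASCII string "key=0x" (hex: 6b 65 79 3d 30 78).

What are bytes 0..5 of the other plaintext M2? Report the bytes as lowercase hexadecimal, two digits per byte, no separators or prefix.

d9c9f0fd1337

First, E_a ⊕ E_b = (M1 ⊕ K) ⊕ (M2 ⊕ K) = M1 ⊕ M2, so the key drops out. Then M2 = (M1 ⊕ M2) ⊕ M1 over the first 6 bytes.
byte 0: (96 ^ 24) ^ 6b = b2 ^ 6b = d9
byte 1: (78 ^ d4) ^ 65 = ac ^ 65 = c9
byte 2: (f5 ^ 7c) ^ 79 = 89 ^ 79 = f0
byte 3: (38 ^ f8) ^ 3d = c0 ^ 3d = fd
byte 4: (15 ^ 36) ^ 30 = 23 ^ 30 = 13
byte 5: (14 ^ 5b) ^ 78 = 4f ^ 78 = 37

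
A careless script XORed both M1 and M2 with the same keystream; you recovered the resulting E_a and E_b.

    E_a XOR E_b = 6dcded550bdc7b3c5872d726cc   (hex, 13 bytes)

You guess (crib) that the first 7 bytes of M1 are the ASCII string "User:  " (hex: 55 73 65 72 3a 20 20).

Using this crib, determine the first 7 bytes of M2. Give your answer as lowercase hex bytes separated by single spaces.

38 be 88 27 31 fc 5b

Since E_a ⊕ E_b = M1 ⊕ M2, XORing with the guessed M1 bytes yields the corresponding M2 bytes: M2 = (E_a ⊕ E_b) ⊕ M1.
6d XOR 55 = 38
cd XOR 73 = be
ed XOR 65 = 88
55 XOR 72 = 27
0b XOR 3a = 31
dc XOR 20 = fc
7b XOR 20 = 5b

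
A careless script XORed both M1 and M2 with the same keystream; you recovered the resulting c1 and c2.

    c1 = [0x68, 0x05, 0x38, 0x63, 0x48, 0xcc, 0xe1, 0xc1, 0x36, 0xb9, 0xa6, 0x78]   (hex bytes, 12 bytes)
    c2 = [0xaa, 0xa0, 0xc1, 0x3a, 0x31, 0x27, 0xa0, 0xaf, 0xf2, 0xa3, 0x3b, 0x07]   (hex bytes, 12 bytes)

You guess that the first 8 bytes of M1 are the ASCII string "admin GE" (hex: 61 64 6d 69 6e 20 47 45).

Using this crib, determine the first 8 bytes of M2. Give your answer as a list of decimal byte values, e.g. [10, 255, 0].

First, c1 ⊕ c2 = (M1 ⊕ K) ⊕ (M2 ⊕ K) = M1 ⊕ M2, so the key drops out. Then M2 = (M1 ⊕ M2) ⊕ M1 over the first 8 bytes.
byte 0: (68 XOR aa) XOR 61 = c2 XOR 61 = a3
byte 1: (05 XOR a0) XOR 64 = a5 XOR 64 = c1
byte 2: (38 XOR c1) XOR 6d = f9 XOR 6d = 94
byte 3: (63 XOR 3a) XOR 69 = 59 XOR 69 = 30
byte 4: (48 XOR 31) XOR 6e = 79 XOR 6e = 17
byte 5: (cc XOR 27) XOR 20 = eb XOR 20 = cb
byte 6: (e1 XOR a0) XOR 47 = 41 XOR 47 = 06
byte 7: (c1 XOR af) XOR 45 = 6e XOR 45 = 2b

[163, 193, 148, 48, 23, 203, 6, 43]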